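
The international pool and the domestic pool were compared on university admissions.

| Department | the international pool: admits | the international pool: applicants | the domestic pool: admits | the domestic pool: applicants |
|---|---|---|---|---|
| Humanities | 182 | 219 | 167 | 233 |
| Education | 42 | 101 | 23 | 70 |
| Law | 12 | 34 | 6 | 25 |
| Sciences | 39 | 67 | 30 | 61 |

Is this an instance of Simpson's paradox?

No

Humanities: the international pool 182/219 = 83.1%, the domestic pool 167/233 = 71.7% → the international pool
Education: the international pool 42/101 = 41.6%, the domestic pool 23/70 = 32.9% → the international pool
Law: the international pool 12/34 = 35.3%, the domestic pool 6/25 = 24.0% → the international pool
Sciences: the international pool 39/67 = 58.2%, the domestic pool 30/61 = 49.2% → the international pool
Overall: the international pool 275/421 = 65.3%, the domestic pool 226/389 = 58.1% → the international pool
The international pool wins overall and in every department group — no reversal.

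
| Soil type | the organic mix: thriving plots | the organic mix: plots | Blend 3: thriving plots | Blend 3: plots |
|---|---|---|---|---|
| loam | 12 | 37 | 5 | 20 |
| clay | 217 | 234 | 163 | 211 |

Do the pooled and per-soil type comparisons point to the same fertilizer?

Yes

Loam: the organic mix 12/37 = 32.4%, Blend 3 5/20 = 25.0% → the organic mix
Clay: the organic mix 217/234 = 92.7%, Blend 3 163/211 = 77.3% → the organic mix
Overall: the organic mix 229/271 = 84.5%, Blend 3 168/231 = 72.7% → the organic mix
The organic mix wins overall and in every soil group — no reversal.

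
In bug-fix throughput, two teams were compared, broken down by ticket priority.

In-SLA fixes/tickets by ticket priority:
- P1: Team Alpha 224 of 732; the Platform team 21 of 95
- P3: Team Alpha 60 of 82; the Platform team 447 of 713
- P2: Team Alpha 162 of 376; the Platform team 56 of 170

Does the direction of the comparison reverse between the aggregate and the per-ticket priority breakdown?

Yes

P1: Team Alpha 224/732 = 30.6%, the Platform team 21/95 = 22.1% → Team Alpha
P3: Team Alpha 60/82 = 73.2%, the Platform team 447/713 = 62.7% → Team Alpha
P2: Team Alpha 162/376 = 43.1%, the Platform team 56/170 = 32.9% → Team Alpha
Overall: Team Alpha 446/1190 = 37.5%, the Platform team 524/978 = 53.6% → the Platform team
Team Alpha wins each ticket group but the Platform team wins overall — the comparison reverses. Team Alpha's tickets skew toward P1, which has a lower base rate.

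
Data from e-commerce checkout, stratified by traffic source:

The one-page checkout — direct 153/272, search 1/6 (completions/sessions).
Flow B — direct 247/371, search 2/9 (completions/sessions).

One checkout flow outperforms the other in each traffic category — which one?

Direct: the one-page checkout 153/272 = 56.2%, Flow B 247/371 = 66.6% → Flow B
Search: the one-page checkout 1/6 = 16.7%, Flow B 2/9 = 22.2% → Flow B
Flow B has the higher rate in both groups.

Flow B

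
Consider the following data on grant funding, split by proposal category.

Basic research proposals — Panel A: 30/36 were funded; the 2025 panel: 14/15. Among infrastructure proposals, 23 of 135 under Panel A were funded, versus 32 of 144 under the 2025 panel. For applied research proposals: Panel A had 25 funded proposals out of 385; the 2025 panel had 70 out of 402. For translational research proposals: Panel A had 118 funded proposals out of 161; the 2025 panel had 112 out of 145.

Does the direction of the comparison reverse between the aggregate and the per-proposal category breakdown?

Basic research: Panel A 30/36 = 83.3%, the 2025 panel 14/15 = 93.3% → the 2025 panel
Infrastructure: Panel A 23/135 = 17.0%, the 2025 panel 32/144 = 22.2% → the 2025 panel
Applied research: Panel A 25/385 = 6.5%, the 2025 panel 70/402 = 17.4% → the 2025 panel
Translational research: Panel A 118/161 = 73.3%, the 2025 panel 112/145 = 77.2% → the 2025 panel
Overall: Panel A 196/717 = 27.3%, the 2025 panel 228/706 = 32.3% → the 2025 panel
The 2025 panel wins overall and in every proposal group — no reversal.

No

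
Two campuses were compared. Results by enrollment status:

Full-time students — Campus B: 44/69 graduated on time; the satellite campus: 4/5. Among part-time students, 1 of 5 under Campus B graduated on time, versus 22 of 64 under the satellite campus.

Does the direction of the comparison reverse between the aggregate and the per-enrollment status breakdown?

Yes

Full-time: Campus B 44/69 = 63.8%, the satellite campus 4/5 = 80.0% → the satellite campus
Part-time: Campus B 1/5 = 20.0%, the satellite campus 22/64 = 34.4% → the satellite campus
Overall: Campus B 45/74 = 60.8%, the satellite campus 26/69 = 37.7% → Campus B
The satellite campus wins each enrollment group but Campus B wins overall — the comparison reverses. The satellite campus's students skew toward part-time, which has a lower base rate.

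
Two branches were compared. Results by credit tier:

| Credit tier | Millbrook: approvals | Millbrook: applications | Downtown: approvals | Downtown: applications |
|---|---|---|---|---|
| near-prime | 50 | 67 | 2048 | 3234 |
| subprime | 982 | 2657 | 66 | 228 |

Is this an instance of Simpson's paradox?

Yes

Near-prime: Millbrook 50/67 = 74.6%, Downtown 2048/3234 = 63.3% → Millbrook
Subprime: Millbrook 982/2657 = 37.0%, Downtown 66/228 = 28.9% → Millbrook
Overall: Millbrook 1032/2724 = 37.9%, Downtown 2114/3462 = 61.1% → Downtown
Millbrook wins each credit group but Downtown wins overall — the comparison reverses. Millbrook's applications skew toward subprime, which has a lower base rate.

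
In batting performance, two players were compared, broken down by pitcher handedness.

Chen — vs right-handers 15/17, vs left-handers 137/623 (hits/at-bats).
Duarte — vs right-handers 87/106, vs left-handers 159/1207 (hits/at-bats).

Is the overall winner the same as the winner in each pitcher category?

Vs right-handers: Chen 15/17 = 88.2%, Duarte 87/106 = 82.1% → Chen
Vs left-handers: Chen 137/623 = 22.0%, Duarte 159/1207 = 13.2% → Chen
Overall: Chen 152/640 = 23.8%, Duarte 246/1313 = 18.7% → Chen
Chen wins overall and in every pitcher group — no reversal.

Yes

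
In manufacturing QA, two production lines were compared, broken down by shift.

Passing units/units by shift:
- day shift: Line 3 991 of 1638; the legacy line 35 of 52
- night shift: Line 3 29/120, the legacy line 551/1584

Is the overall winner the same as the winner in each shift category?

No

Day shift: Line 3 991/1638 = 60.5%, the legacy line 35/52 = 67.3% → the legacy line
Night shift: Line 3 29/120 = 24.2%, the legacy line 551/1584 = 34.8% → the legacy line
Overall: Line 3 1020/1758 = 58.0%, the legacy line 586/1636 = 35.8% → Line 3
The legacy line wins each shift group but Line 3 wins overall — the comparison reverses. The legacy line's units skew toward night shift, which has a lower base rate.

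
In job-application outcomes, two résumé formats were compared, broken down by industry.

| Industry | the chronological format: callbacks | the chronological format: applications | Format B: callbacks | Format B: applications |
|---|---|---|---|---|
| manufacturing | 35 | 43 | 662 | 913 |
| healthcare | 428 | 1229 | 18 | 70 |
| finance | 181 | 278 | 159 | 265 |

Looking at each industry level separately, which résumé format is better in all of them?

the chronological format

Manufacturing: the chronological format 35/43 = 81.4%, Format B 662/913 = 72.5% → the chronological format
Healthcare: the chronological format 428/1229 = 34.8%, Format B 18/70 = 25.7% → the chronological format
Finance: the chronological format 181/278 = 65.1%, Format B 159/265 = 60.0% → the chronological format
The chronological format has the higher rate in all 3 groups.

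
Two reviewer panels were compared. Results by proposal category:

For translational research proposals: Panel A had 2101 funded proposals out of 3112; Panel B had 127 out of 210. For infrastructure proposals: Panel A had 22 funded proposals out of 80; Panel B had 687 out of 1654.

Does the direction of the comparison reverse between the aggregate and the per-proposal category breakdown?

No

Translational research: Panel A 2101/3112 = 67.5%, Panel B 127/210 = 60.5% → Panel A
Infrastructure: Panel A 22/80 = 27.5%, Panel B 687/1654 = 41.5% → Panel B
Overall: Panel A 2123/3192 = 66.5%, Panel B 814/1864 = 43.7% → Panel A
Neither sweeps: Panel A wins 1 of 2 groups, Panel B wins 1. Panel A wins overall but not every group — no Simpson reversal.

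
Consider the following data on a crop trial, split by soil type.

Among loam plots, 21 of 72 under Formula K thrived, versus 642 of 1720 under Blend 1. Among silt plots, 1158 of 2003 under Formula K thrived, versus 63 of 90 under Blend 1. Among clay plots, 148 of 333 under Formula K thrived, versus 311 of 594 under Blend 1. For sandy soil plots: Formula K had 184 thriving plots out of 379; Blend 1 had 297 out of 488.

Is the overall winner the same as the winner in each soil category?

No

Loam: Formula K 21/72 = 29.2%, Blend 1 642/1720 = 37.3% → Blend 1
Silt: Formula K 1158/2003 = 57.8%, Blend 1 63/90 = 70.0% → Blend 1
Clay: Formula K 148/333 = 44.4%, Blend 1 311/594 = 52.4% → Blend 1
Sandy soil: Formula K 184/379 = 48.5%, Blend 1 297/488 = 60.9% → Blend 1
Overall: Formula K 1511/2787 = 54.2%, Blend 1 1313/2892 = 45.4% → Formula K
Blend 1 wins each soil group but Formula K wins overall — the comparison reverses. Blend 1's plots skew toward loam, which has a lower base rate.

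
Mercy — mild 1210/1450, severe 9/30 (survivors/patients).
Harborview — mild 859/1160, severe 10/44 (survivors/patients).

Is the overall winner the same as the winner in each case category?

Yes

Mild: Mercy 1210/1450 = 83.4%, Harborview 859/1160 = 74.1% → Mercy
Severe: Mercy 9/30 = 30.0%, Harborview 10/44 = 22.7% → Mercy
Overall: Mercy 1219/1480 = 82.4%, Harborview 869/1204 = 72.2% → Mercy
Mercy wins overall and in every case group — no reversal.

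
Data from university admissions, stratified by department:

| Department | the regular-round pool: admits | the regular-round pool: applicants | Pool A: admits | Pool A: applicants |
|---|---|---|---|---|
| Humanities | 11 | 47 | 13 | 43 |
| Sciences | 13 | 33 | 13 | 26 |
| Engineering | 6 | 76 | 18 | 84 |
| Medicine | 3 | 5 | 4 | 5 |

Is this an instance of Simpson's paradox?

Humanities: the regular-round pool 11/47 = 23.4%, Pool A 13/43 = 30.2% → Pool A
Sciences: the regular-round pool 13/33 = 39.4%, Pool A 13/26 = 50.0% → Pool A
Engineering: the regular-round pool 6/76 = 7.9%, Pool A 18/84 = 21.4% → Pool A
Medicine: the regular-round pool 3/5 = 60.0%, Pool A 4/5 = 80.0% → Pool A
Overall: the regular-round pool 33/161 = 20.5%, Pool A 48/158 = 30.4% → Pool A
Pool A wins overall and in every department group — no reversal.

No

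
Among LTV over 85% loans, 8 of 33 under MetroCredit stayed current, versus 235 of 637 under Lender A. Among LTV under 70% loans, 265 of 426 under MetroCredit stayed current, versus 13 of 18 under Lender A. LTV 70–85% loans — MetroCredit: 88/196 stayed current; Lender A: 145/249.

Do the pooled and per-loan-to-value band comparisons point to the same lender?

No

LTV over 85%: MetroCredit 8/33 = 24.2%, Lender A 235/637 = 36.9% → Lender A
LTV under 70%: MetroCredit 265/426 = 62.2%, Lender A 13/18 = 72.2% → Lender A
LTV 70–85%: MetroCredit 88/196 = 44.9%, Lender A 145/249 = 58.2% → Lender A
Overall: MetroCredit 361/655 = 55.1%, Lender A 393/904 = 43.5% → MetroCredit
Lender A wins each loan-to-value group but MetroCredit wins overall — the comparison reverses. Lender A's loans skew toward LTV over 85%, which has a lower base rate.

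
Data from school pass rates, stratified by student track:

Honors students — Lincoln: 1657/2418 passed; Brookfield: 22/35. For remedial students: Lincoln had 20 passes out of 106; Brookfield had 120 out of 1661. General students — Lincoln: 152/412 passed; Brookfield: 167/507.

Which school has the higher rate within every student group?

Lincoln

Honors: Lincoln 1657/2418 = 68.5%, Brookfield 22/35 = 62.9% → Lincoln
Remedial: Lincoln 20/106 = 18.9%, Brookfield 120/1661 = 7.2% → Lincoln
General: Lincoln 152/412 = 36.9%, Brookfield 167/507 = 32.9% → Lincoln
Lincoln has the higher rate in all 3 groups.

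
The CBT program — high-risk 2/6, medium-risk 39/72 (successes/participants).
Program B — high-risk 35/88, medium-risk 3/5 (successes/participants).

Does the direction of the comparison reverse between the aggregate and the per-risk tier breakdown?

Yes

High-risk: the CBT program 2/6 = 33.3%, Program B 35/88 = 39.8% → Program B
Medium-risk: the CBT program 39/72 = 54.2%, Program B 3/5 = 60.0% → Program B
Overall: the CBT program 41/78 = 52.6%, Program B 38/93 = 40.9% → the CBT program
Program B wins each risk group but the CBT program wins overall — the comparison reverses. Program B's participants skew toward high-risk, which has a lower base rate.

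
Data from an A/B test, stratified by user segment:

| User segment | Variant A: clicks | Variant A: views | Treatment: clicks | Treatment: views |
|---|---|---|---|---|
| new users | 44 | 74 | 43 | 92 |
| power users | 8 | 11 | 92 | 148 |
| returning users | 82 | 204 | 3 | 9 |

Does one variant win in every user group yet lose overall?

Yes

New users: Variant A 44/74 = 59.5%, Treatment 43/92 = 46.7% → Variant A
Power users: Variant A 8/11 = 72.7%, Treatment 92/148 = 62.2% → Variant A
Returning users: Variant A 82/204 = 40.2%, Treatment 3/9 = 33.3% → Variant A
Overall: Variant A 134/289 = 46.4%, Treatment 138/249 = 55.4% → Treatment
Variant A wins each user group but Treatment wins overall — the comparison reverses. Variant A's views skew toward returning users, which has a lower base rate.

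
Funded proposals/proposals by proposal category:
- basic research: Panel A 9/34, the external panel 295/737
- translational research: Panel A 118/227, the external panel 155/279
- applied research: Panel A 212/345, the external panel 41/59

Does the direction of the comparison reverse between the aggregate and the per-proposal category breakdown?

Basic research: Panel A 9/34 = 26.5%, the external panel 295/737 = 40.0% → the external panel
Translational research: Panel A 118/227 = 52.0%, the external panel 155/279 = 55.6% → the external panel
Applied research: Panel A 212/345 = 61.4%, the external panel 41/59 = 69.5% → the external panel
Overall: Panel A 339/606 = 55.9%, the external panel 491/1075 = 45.7% → Panel A
The external panel wins each proposal group but Panel A wins overall — the comparison reverses. The external panel's proposals skew toward basic research, which has a lower base rate.

Yes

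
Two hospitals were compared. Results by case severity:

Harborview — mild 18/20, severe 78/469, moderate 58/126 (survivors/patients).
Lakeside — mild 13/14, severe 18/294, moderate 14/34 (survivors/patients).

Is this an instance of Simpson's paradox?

No

Mild: Harborview 18/20 = 90.0%, Lakeside 13/14 = 92.9% → Lakeside
Severe: Harborview 78/469 = 16.6%, Lakeside 18/294 = 6.1% → Harborview
Moderate: Harborview 58/126 = 46.0%, Lakeside 14/34 = 41.2% → Harborview
Overall: Harborview 154/615 = 25.0%, Lakeside 45/342 = 13.2% → Harborview
Neither sweeps: Harborview wins 2 of 3 groups, Lakeside wins 1. Harborview wins overall but not every group — no Simpson reversal.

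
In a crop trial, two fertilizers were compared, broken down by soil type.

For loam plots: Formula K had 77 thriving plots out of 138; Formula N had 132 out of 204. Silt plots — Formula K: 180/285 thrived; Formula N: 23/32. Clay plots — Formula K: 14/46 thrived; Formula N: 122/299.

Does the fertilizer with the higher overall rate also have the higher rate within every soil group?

Loam: Formula K 77/138 = 55.8%, Formula N 132/204 = 64.7% → Formula N
Silt: Formula K 180/285 = 63.2%, Formula N 23/32 = 71.9% → Formula N
Clay: Formula K 14/46 = 30.4%, Formula N 122/299 = 40.8% → Formula N
Overall: Formula K 271/469 = 57.8%, Formula N 277/535 = 51.8% → Formula K
Formula N wins each soil group but Formula K wins overall — the comparison reverses. Formula N's plots skew toward clay, which has a lower base rate.

No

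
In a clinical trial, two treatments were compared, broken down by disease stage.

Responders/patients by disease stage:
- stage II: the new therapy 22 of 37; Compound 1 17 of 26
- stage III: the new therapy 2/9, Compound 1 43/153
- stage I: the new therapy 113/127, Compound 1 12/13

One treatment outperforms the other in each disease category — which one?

Compound 1

Stage II: the new therapy 22/37 = 59.5%, Compound 1 17/26 = 65.4% → Compound 1
Stage III: the new therapy 2/9 = 22.2%, Compound 1 43/153 = 28.1% → Compound 1
Stage I: the new therapy 113/127 = 89.0%, Compound 1 12/13 = 92.3% → Compound 1
Compound 1 has the higher rate in all 3 groups.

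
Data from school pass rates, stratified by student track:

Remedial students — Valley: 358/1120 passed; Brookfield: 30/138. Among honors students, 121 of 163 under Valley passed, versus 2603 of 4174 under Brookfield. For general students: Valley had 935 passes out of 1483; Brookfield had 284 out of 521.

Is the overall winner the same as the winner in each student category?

Remedial: Valley 358/1120 = 32.0%, Brookfield 30/138 = 21.7% → Valley
Honors: Valley 121/163 = 74.2%, Brookfield 2603/4174 = 62.4% → Valley
General: Valley 935/1483 = 63.0%, Brookfield 284/521 = 54.5% → Valley
Overall: Valley 1414/2766 = 51.1%, Brookfield 2917/4833 = 60.4% → Brookfield
Valley wins each student group but Brookfield wins overall — the comparison reverses. Valley's students skew toward remedial, which has a lower base rate.

No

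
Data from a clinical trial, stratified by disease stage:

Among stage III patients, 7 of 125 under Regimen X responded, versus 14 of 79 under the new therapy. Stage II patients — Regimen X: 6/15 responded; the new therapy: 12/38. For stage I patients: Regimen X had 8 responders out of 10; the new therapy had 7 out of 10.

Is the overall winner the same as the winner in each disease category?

Stage III: Regimen X 7/125 = 5.6%, the new therapy 14/79 = 17.7% → the new therapy
Stage II: Regimen X 6/15 = 40.0%, the new therapy 12/38 = 31.6% → Regimen X
Stage I: Regimen X 8/10 = 80.0%, the new therapy 7/10 = 70.0% → Regimen X
Overall: Regimen X 21/150 = 14.0%, the new therapy 33/127 = 26.0% → the new therapy
Neither sweeps: Regimen X wins 2 of 3 groups, the new therapy wins 1. The new therapy wins overall but not every group — no Simpson reversal.

No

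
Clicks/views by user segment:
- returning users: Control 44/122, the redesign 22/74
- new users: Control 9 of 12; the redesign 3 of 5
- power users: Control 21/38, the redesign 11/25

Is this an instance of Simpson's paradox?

Returning users: Control 44/122 = 36.1%, the redesign 22/74 = 29.7% → Control
New users: Control 9/12 = 75.0%, the redesign 3/5 = 60.0% → Control
Power users: Control 21/38 = 55.3%, the redesign 11/25 = 44.0% → Control
Overall: Control 74/172 = 43.0%, the redesign 36/104 = 34.6% → Control
Control wins overall and in every user group — no reversal.

No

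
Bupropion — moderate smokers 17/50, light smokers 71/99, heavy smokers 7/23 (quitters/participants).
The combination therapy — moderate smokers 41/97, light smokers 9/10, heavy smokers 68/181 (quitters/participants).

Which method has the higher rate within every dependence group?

the combination therapy

Moderate smokers: bupropion 17/50 = 34.0%, the combination therapy 41/97 = 42.3% → the combination therapy
Light smokers: bupropion 71/99 = 71.7%, the combination therapy 9/10 = 90.0% → the combination therapy
Heavy smokers: bupropion 7/23 = 30.4%, the combination therapy 68/181 = 37.6% → the combination therapy
The combination therapy has the higher rate in all 3 groups.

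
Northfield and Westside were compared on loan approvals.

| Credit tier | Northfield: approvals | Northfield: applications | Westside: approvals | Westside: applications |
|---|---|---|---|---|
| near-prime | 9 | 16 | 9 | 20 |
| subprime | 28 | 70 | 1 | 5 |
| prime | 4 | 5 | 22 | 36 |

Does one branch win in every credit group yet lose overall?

Yes

Near-prime: Northfield 9/16 = 56.2%, Westside 9/20 = 45.0% → Northfield
Subprime: Northfield 28/70 = 40.0%, Westside 1/5 = 20.0% → Northfield
Prime: Northfield 4/5 = 80.0%, Westside 22/36 = 61.1% → Northfield
Overall: Northfield 41/91 = 45.1%, Westside 32/61 = 52.5% → Westside
Northfield wins each credit group but Westside wins overall — the comparison reverses. Northfield's applications skew toward subprime, which has a lower base rate.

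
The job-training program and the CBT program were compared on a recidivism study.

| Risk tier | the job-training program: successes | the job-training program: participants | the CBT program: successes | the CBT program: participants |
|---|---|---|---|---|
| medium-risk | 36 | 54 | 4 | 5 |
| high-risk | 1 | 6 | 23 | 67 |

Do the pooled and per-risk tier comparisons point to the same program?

No

Medium-risk: the job-training program 36/54 = 66.7%, the CBT program 4/5 = 80.0% → the CBT program
High-risk: the job-training program 1/6 = 16.7%, the CBT program 23/67 = 34.3% → the CBT program
Overall: the job-training program 37/60 = 61.7%, the CBT program 27/72 = 37.5% → the job-training program
The CBT program wins each risk group but the job-training program wins overall — the comparison reverses. The CBT program's participants skew toward high-risk, which has a lower base rate.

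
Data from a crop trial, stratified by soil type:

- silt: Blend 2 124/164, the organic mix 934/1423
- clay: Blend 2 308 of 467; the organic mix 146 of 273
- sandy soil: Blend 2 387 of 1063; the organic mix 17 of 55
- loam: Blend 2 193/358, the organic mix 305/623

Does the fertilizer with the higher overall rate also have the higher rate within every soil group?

No

Silt: Blend 2 124/164 = 75.6%, the organic mix 934/1423 = 65.6% → Blend 2
Clay: Blend 2 308/467 = 66.0%, the organic mix 146/273 = 53.5% → Blend 2
Sandy soil: Blend 2 387/1063 = 36.4%, the organic mix 17/55 = 30.9% → Blend 2
Loam: Blend 2 193/358 = 53.9%, the organic mix 305/623 = 49.0% → Blend 2
Overall: Blend 2 1012/2052 = 49.3%, the organic mix 1402/2374 = 59.1% → the organic mix
Blend 2 wins each soil group but the organic mix wins overall — the comparison reverses. Blend 2's plots skew toward sandy soil, which has a lower base rate.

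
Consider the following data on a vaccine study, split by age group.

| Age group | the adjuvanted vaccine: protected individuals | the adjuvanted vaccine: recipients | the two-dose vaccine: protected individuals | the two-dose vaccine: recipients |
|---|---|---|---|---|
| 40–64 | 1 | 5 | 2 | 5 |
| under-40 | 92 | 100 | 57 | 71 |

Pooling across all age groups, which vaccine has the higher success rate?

the adjuvanted vaccine

40–64: the adjuvanted vaccine 1/5 = 20.0%, the two-dose vaccine 2/5 = 40.0% → the two-dose vaccine
Under-40: the adjuvanted vaccine 92/100 = 92.0%, the two-dose vaccine 57/71 = 80.3% → the adjuvanted vaccine
Overall: the adjuvanted vaccine 93/105 = 88.6%, the two-dose vaccine 59/76 = 77.6% → the adjuvanted vaccine
(Neither sweeps every age group, but the adjuvanted vaccine has the higher pooled rate.)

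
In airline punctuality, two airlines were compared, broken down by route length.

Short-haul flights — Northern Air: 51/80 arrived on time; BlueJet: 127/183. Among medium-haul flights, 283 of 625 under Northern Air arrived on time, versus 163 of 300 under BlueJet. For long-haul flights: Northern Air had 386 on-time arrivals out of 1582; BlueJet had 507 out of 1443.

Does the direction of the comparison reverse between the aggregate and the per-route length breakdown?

Short-haul: Northern Air 51/80 = 63.8%, BlueJet 127/183 = 69.4% → BlueJet
Medium-haul: Northern Air 283/625 = 45.3%, BlueJet 163/300 = 54.3% → BlueJet
Long-haul: Northern Air 386/1582 = 24.4%, BlueJet 507/1443 = 35.1% → BlueJet
Overall: Northern Air 720/2287 = 31.5%, BlueJet 797/1926 = 41.4% → BlueJet
BlueJet wins overall and in every route group — no reversal.

No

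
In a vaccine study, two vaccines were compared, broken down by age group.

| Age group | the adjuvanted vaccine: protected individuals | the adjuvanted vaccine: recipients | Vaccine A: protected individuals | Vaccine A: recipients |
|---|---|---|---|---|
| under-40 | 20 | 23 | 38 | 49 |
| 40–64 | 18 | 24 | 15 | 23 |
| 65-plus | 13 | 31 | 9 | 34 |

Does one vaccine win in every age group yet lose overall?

No

Under-40: the adjuvanted vaccine 20/23 = 87.0%, Vaccine A 38/49 = 77.6% → the adjuvanted vaccine
40–64: the adjuvanted vaccine 18/24 = 75.0%, Vaccine A 15/23 = 65.2% → the adjuvanted vaccine
65-plus: the adjuvanted vaccine 13/31 = 41.9%, Vaccine A 9/34 = 26.5% → the adjuvanted vaccine
Overall: the adjuvanted vaccine 51/78 = 65.4%, Vaccine A 62/106 = 58.5% → the adjuvanted vaccine
The adjuvanted vaccine wins overall and in every age group — no reversal.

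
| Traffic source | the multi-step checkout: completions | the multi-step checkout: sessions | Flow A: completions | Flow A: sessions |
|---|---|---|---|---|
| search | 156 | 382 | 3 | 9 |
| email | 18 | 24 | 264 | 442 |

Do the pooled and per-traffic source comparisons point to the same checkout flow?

Search: the multi-step checkout 156/382 = 40.8%, Flow A 3/9 = 33.3% → the multi-step checkout
Email: the multi-step checkout 18/24 = 75.0%, Flow A 264/442 = 59.7% → the multi-step checkout
Overall: the multi-step checkout 174/406 = 42.9%, Flow A 267/451 = 59.2% → Flow A
The multi-step checkout wins each traffic group but Flow A wins overall — the comparison reverses. The multi-step checkout's sessions skew toward search, which has a lower base rate.

No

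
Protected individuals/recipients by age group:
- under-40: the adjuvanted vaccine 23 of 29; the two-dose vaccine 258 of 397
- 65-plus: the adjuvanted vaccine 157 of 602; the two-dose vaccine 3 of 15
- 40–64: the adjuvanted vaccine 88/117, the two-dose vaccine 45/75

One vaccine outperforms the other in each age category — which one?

the adjuvanted vaccine

Under-40: the adjuvanted vaccine 23/29 = 79.3%, the two-dose vaccine 258/397 = 65.0% → the adjuvanted vaccine
65-plus: the adjuvanted vaccine 157/602 = 26.1%, the two-dose vaccine 3/15 = 20.0% → the adjuvanted vaccine
40–64: the adjuvanted vaccine 88/117 = 75.2%, the two-dose vaccine 45/75 = 60.0% → the adjuvanted vaccine
The adjuvanted vaccine has the higher rate in all 3 groups.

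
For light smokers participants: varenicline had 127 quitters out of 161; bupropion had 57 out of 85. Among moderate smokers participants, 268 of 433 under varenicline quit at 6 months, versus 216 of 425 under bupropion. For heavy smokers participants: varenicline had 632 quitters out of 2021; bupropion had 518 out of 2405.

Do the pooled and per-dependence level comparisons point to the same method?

Yes

Light smokers: varenicline 127/161 = 78.9%, bupropion 57/85 = 67.1% → varenicline
Moderate smokers: varenicline 268/433 = 61.9%, bupropion 216/425 = 50.8% → varenicline
Heavy smokers: varenicline 632/2021 = 31.3%, bupropion 518/2405 = 21.5% → varenicline
Overall: varenicline 1027/2615 = 39.3%, bupropion 791/2915 = 27.1% → varenicline
Varenicline wins overall and in every dependence group — no reversal.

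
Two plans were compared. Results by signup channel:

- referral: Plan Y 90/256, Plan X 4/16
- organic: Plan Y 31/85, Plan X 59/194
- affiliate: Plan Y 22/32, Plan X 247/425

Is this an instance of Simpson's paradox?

Yes

Referral: Plan Y 90/256 = 35.2%, Plan X 4/16 = 25.0% → Plan Y
Organic: Plan Y 31/85 = 36.5%, Plan X 59/194 = 30.4% → Plan Y
Affiliate: Plan Y 22/32 = 68.8%, Plan X 247/425 = 58.1% → Plan Y
Overall: Plan Y 143/373 = 38.3%, Plan X 310/635 = 48.8% → Plan X
Plan Y wins each signup group but Plan X wins overall — the comparison reverses. Plan Y's customers skew toward referral, which has a lower base rate.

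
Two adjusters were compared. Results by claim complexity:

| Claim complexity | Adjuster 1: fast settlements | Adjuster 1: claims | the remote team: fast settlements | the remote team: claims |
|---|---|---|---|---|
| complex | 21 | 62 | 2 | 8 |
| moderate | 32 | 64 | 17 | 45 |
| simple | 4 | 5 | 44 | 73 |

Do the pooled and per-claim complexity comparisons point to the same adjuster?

Complex: Adjuster 1 21/62 = 33.9%, the remote team 2/8 = 25.0% → Adjuster 1
Moderate: Adjuster 1 32/64 = 50.0%, the remote team 17/45 = 37.8% → Adjuster 1
Simple: Adjuster 1 4/5 = 80.0%, the remote team 44/73 = 60.3% → Adjuster 1
Overall: Adjuster 1 57/131 = 43.5%, the remote team 63/126 = 50.0% → the remote team
Adjuster 1 wins each claim group but the remote team wins overall — the comparison reverses. Adjuster 1's claims skew toward complex, which has a lower base rate.

No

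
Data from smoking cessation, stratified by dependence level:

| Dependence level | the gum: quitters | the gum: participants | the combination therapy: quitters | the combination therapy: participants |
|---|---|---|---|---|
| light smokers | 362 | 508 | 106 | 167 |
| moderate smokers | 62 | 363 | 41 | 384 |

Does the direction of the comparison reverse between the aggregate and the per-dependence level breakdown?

Light smokers: the gum 362/508 = 71.3%, the combination therapy 106/167 = 63.5% → the gum
Moderate smokers: the gum 62/363 = 17.1%, the combination therapy 41/384 = 10.7% → the gum
Overall: the gum 424/871 = 48.7%, the combination therapy 147/551 = 26.7% → the gum
The gum wins overall and in every dependence group — no reversal.

No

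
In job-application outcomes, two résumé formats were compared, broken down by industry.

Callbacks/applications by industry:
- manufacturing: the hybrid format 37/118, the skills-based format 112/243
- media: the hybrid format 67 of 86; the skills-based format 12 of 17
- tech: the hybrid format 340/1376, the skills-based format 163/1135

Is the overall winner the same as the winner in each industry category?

No

Manufacturing: the hybrid format 37/118 = 31.4%, the skills-based format 112/243 = 46.1% → the skills-based format
Media: the hybrid format 67/86 = 77.9%, the skills-based format 12/17 = 70.6% → the hybrid format
Tech: the hybrid format 340/1376 = 24.7%, the skills-based format 163/1135 = 14.4% → the hybrid format
Overall: the hybrid format 444/1580 = 28.1%, the skills-based format 287/1395 = 20.6% → the hybrid format
Neither sweeps: the hybrid format wins 2 of 3 groups, the skills-based format wins 1. The hybrid format wins overall but not every group — no Simpson reversal.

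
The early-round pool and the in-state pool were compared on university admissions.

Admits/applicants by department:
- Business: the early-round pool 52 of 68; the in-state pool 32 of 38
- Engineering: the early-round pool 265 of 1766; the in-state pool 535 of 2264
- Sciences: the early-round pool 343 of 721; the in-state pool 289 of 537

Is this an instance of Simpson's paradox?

Business: the early-round pool 52/68 = 76.5%, the in-state pool 32/38 = 84.2% → the in-state pool
Engineering: the early-round pool 265/1766 = 15.0%, the in-state pool 535/2264 = 23.6% → the in-state pool
Sciences: the early-round pool 343/721 = 47.6%, the in-state pool 289/537 = 53.8% → the in-state pool
Overall: the early-round pool 660/2555 = 25.8%, the in-state pool 856/2839 = 30.2% → the in-state pool
The in-state pool wins overall and in every department group — no reversal.

No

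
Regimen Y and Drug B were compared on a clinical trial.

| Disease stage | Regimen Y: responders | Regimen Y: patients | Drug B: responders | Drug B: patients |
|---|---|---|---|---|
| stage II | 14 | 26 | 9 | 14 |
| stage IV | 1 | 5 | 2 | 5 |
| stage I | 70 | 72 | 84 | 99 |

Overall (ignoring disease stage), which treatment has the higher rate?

Regimen Y

Stage II: Regimen Y 14/26 = 53.8%, Drug B 9/14 = 64.3% → Drug B
Stage IV: Regimen Y 1/5 = 20.0%, Drug B 2/5 = 40.0% → Drug B
Stage I: Regimen Y 70/72 = 97.2%, Drug B 84/99 = 84.8% → Regimen Y
Overall: Regimen Y 85/103 = 82.5%, Drug B 95/118 = 80.5% → Regimen Y
(Neither sweeps every disease group, but Regimen Y has the higher pooled rate.)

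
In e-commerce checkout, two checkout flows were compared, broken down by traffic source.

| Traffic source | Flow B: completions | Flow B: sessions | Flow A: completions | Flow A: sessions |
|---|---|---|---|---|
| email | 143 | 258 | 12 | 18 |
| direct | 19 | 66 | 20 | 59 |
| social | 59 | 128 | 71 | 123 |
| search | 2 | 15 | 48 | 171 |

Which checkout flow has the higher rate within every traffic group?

Flow A

Email: Flow B 143/258 = 55.4%, Flow A 12/18 = 66.7% → Flow A
Direct: Flow B 19/66 = 28.8%, Flow A 20/59 = 33.9% → Flow A
Social: Flow B 59/128 = 46.1%, Flow A 71/123 = 57.7% → Flow A
Search: Flow B 2/15 = 13.3%, Flow A 48/171 = 28.1% → Flow A
Flow A has the higher rate in all 4 groups.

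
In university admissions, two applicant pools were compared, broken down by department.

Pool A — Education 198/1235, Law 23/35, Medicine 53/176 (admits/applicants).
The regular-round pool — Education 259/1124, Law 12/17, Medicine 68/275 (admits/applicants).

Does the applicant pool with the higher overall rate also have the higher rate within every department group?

Education: Pool A 198/1235 = 16.0%, the regular-round pool 259/1124 = 23.0% → the regular-round pool
Law: Pool A 23/35 = 65.7%, the regular-round pool 12/17 = 70.6% → the regular-round pool
Medicine: Pool A 53/176 = 30.1%, the regular-round pool 68/275 = 24.7% → Pool A
Overall: Pool A 274/1446 = 18.9%, the regular-round pool 339/1416 = 23.9% → the regular-round pool
Neither sweeps: Pool A wins 1 of 3 groups, the regular-round pool wins 2. The regular-round pool wins overall but not every group — no Simpson reversal.

No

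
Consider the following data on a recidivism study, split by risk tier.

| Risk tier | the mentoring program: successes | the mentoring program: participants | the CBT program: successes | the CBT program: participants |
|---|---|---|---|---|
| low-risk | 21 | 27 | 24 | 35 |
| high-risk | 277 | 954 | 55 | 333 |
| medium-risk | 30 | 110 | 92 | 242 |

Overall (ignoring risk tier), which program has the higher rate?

Low-risk: the mentoring program 21/27 = 77.8%, the CBT program 24/35 = 68.6% → the mentoring program
High-risk: the mentoring program 277/954 = 29.0%, the CBT program 55/333 = 16.5% → the mentoring program
Medium-risk: the mentoring program 30/110 = 27.3%, the CBT program 92/242 = 38.0% → the CBT program
Overall: the mentoring program 328/1091 = 30.1%, the CBT program 171/610 = 28.0% → the mentoring program
(Neither sweeps every risk group, but the mentoring program has the higher pooled rate.)

the mentoring program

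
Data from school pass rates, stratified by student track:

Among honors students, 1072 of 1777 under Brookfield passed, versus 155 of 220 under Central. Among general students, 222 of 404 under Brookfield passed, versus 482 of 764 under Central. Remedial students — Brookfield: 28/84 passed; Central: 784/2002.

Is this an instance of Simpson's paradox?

Honors: Brookfield 1072/1777 = 60.3%, Central 155/220 = 70.5% → Central
General: Brookfield 222/404 = 55.0%, Central 482/764 = 63.1% → Central
Remedial: Brookfield 28/84 = 33.3%, Central 784/2002 = 39.2% → Central
Overall: Brookfield 1322/2265 = 58.4%, Central 1421/2986 = 47.6% → Brookfield
Central wins each student group but Brookfield wins overall — the comparison reverses. Central's students skew toward remedial, which has a lower base rate.

Yes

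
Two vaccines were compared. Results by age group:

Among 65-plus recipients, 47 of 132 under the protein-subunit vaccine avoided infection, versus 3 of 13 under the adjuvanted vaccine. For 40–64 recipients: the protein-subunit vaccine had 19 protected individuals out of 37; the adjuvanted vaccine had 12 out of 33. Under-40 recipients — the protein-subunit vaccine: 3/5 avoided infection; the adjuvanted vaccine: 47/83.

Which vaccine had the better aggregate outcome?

65-plus: the protein-subunit vaccine 47/132 = 35.6%, the adjuvanted vaccine 3/13 = 23.1% → the protein-subunit vaccine
40–64: the protein-subunit vaccine 19/37 = 51.4%, the adjuvanted vaccine 12/33 = 36.4% → the protein-subunit vaccine
Under-40: the protein-subunit vaccine 3/5 = 60.0%, the adjuvanted vaccine 47/83 = 56.6% → the protein-subunit vaccine
Overall: the protein-subunit vaccine 69/174 = 39.7%, the adjuvanted vaccine 62/129 = 48.1% → the adjuvanted vaccine
(The protein-subunit vaccine wins every age group but the adjuvanted vaccine wins overall — the protein-subunit vaccine's recipients skew toward the low-rate 65-plus group.)

the adjuvanted vaccine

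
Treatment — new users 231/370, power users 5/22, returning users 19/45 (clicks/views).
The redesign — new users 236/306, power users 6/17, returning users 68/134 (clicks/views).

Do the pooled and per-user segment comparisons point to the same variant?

New users: Treatment 231/370 = 62.4%, the redesign 236/306 = 77.1% → the redesign
Power users: Treatment 5/22 = 22.7%, the redesign 6/17 = 35.3% → the redesign
Returning users: Treatment 19/45 = 42.2%, the redesign 68/134 = 50.7% → the redesign
Overall: Treatment 255/437 = 58.4%, the redesign 310/457 = 67.8% → the redesign
The redesign wins overall and in every user group — no reversal.

Yes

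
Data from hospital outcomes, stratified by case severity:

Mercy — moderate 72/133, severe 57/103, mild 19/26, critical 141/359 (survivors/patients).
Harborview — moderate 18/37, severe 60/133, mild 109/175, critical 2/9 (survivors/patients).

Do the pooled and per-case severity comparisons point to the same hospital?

No

Moderate: Mercy 72/133 = 54.1%, Harborview 18/37 = 48.6% → Mercy
Severe: Mercy 57/103 = 55.3%, Harborview 60/133 = 45.1% → Mercy
Mild: Mercy 19/26 = 73.1%, Harborview 109/175 = 62.3% → Mercy
Critical: Mercy 141/359 = 39.3%, Harborview 2/9 = 22.2% → Mercy
Overall: Mercy 289/621 = 46.5%, Harborview 189/354 = 53.4% → Harborview
Mercy wins each case group but Harborview wins overall — the comparison reverses. Mercy's patients skew toward critical, which has a lower base rate.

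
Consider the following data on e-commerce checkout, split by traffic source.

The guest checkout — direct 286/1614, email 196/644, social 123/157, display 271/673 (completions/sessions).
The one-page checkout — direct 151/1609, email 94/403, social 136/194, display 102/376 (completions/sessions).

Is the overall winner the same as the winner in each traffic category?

Yes

Direct: the guest checkout 286/1614 = 17.7%, the one-page checkout 151/1609 = 9.4% → the guest checkout
Email: the guest checkout 196/644 = 30.4%, the one-page checkout 94/403 = 23.3% → the guest checkout
Social: the guest checkout 123/157 = 78.3%, the one-page checkout 136/194 = 70.1% → the guest checkout
Display: the guest checkout 271/673 = 40.3%, the one-page checkout 102/376 = 27.1% → the guest checkout
Overall: the guest checkout 876/3088 = 28.4%, the one-page checkout 483/2582 = 18.7% → the guest checkout
The guest checkout wins overall and in every traffic group — no reversal.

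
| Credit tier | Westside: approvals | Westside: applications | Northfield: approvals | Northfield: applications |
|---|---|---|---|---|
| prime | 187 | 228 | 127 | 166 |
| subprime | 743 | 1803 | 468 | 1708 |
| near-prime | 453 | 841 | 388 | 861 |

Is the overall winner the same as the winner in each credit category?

Yes

Prime: Westside 187/228 = 82.0%, Northfield 127/166 = 76.5% → Westside
Subprime: Westside 743/1803 = 41.2%, Northfield 468/1708 = 27.4% → Westside
Near-prime: Westside 453/841 = 53.9%, Northfield 388/861 = 45.1% → Westside
Overall: Westside 1383/2872 = 48.2%, Northfield 983/2735 = 35.9% → Westside
Westside wins overall and in every credit group — no reversal.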